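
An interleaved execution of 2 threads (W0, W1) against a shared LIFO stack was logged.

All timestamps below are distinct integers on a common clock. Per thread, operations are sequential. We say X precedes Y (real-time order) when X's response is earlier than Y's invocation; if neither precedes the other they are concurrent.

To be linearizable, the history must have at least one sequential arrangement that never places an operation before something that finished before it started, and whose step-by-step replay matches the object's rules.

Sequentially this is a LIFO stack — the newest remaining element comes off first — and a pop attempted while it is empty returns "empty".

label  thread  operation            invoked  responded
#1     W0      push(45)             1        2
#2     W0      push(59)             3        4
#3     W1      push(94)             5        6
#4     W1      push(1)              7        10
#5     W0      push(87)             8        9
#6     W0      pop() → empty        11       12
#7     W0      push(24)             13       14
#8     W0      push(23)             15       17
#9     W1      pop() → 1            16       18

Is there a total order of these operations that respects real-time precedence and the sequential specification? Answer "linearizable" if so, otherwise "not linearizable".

cut after 11 events: linearizable; cut after 12 events (#6 responds, time 12): not linearizable
the 6 completed operations admit 2 real-time orders; each fails the LIFO stack replay
e.g. #1, #2, #3, #4, #5, #6: illegal at step 6, since #6 pop() → empty cannot apply there
e.g. #1, #2, #3, #5, #4, #6: illegal at step 6, since #6 pop() → empty cannot apply there

not linearizable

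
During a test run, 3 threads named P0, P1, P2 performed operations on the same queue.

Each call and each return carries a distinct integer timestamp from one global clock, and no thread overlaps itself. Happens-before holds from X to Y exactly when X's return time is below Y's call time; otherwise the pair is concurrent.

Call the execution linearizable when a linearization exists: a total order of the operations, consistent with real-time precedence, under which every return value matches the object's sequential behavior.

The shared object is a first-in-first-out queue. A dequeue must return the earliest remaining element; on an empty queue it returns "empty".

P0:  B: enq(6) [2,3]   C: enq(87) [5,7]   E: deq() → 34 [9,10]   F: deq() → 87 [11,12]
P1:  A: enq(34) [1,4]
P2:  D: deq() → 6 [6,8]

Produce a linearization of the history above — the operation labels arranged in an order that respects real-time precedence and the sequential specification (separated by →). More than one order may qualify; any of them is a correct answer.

step 1: B enq(6) — queue <6>
step 2: A enq(34) — queue <6,34>
step 3: C enq(87) — queue <6,34,87>
step 4: D deq() → 6 — queue <34,87>
step 5: E deq() → 34 — queue <87>
step 6: F deq() → 87 — queue <>

B → A → C → D → E → F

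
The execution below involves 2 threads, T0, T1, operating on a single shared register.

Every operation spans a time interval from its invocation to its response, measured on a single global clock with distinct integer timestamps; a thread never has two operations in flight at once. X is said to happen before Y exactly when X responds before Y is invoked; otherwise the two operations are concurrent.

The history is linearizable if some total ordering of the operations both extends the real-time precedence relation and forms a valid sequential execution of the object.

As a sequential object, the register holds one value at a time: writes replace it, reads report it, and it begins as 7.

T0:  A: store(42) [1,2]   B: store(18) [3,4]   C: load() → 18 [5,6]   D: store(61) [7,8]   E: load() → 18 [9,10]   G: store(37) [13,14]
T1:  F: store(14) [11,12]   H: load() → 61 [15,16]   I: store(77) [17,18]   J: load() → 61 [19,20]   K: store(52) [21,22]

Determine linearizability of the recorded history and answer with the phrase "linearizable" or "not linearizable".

not linearizable

already the first 10 events (up to E's response at time 10) admit no linearization; the first 9 still do
the sole real-time-consistent order of 5 completed operations fails the register replay
one such order, A, B, C, D, E, breaks at step 5 where E load() → 18 is illegal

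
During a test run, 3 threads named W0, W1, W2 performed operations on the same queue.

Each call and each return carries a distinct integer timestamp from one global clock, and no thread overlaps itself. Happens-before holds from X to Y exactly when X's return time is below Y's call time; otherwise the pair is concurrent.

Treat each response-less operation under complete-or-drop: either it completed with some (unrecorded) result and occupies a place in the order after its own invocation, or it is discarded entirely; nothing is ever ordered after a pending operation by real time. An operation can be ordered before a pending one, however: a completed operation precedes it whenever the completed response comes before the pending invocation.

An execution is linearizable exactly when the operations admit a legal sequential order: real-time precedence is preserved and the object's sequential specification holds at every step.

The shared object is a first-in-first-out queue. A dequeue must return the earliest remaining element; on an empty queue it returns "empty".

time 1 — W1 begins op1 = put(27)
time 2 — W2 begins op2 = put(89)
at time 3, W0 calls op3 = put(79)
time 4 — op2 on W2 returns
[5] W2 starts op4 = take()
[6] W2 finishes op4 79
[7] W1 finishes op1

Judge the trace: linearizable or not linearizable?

a witness: op3, op1, op2, op4
1. op3 put(79) (pending, included), leaving queue <79>
2. op1 put(27), leaving queue <79,27>
3. op2 put(89), leaving queue <79,27,89>
4. op4 take() → 79, leaving queue <27,89>

linearizable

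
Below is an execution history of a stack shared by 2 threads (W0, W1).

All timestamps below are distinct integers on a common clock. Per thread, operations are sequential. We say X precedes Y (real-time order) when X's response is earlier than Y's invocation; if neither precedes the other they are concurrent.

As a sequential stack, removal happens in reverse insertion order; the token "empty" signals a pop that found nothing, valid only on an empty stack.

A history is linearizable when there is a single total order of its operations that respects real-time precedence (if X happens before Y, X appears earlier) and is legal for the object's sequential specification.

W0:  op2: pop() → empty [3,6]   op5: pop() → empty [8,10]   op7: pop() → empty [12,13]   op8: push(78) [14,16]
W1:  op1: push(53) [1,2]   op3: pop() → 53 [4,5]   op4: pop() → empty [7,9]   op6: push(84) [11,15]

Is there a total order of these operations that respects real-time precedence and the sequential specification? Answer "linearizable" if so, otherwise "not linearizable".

one valid linearization: op1, op3, op2, op4, op5, op7, op6, op8
step 1: op1 push(53) — stack <53>
step 2: op3 pop() → 53 — stack <>
step 3: op2 pop() → empty — stack <>
step 4: op4 pop() → empty — stack <>
step 5: op5 pop() → empty — stack <>
step 6: op7 pop() → empty — stack <>
step 7: op6 push(84) — stack <84>
step 8: op8 push(78) — stack <84,78>

linearizable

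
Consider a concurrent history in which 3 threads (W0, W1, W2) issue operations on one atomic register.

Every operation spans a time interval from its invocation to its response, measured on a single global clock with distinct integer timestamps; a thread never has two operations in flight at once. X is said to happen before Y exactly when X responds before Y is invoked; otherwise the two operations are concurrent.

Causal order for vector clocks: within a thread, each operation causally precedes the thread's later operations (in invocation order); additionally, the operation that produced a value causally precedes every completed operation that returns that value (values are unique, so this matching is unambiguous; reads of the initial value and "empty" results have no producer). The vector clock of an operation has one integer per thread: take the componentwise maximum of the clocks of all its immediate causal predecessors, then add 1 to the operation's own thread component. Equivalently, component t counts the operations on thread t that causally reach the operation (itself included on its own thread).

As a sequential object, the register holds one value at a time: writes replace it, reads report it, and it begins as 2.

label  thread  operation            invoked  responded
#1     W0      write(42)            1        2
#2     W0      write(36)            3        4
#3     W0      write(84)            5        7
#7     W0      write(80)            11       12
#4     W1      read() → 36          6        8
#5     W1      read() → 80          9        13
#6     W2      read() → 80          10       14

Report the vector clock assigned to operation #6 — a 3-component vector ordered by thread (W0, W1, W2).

(4, 0, 1)

no predecessors for #1 (invoked 1): W0 increments from zero → (1, 0, 0)
VC(#2, invoked at 3): max of VC(#1)=(1, 0, 0), then +1 on thread W0 → (2, 0, 0)
VC(#4, invoked at 6): max of VC(#2)=(2, 0, 0), then +1 on thread W1 → (2, 1, 0)
VC(#3, invoked at 5): max of VC(#2)=(2, 0, 0), then +1 on thread W0 → (3, 0, 0)
VC(#7, invoked at 11): max of VC(#3)=(3, 0, 0), then +1 on thread W0 → (4, 0, 0)
VC(#6, invoked at 10): max of VC(#7)=(4, 0, 0), then +1 on thread W2 → (4, 0, 1)
VC(#5, invoked at 9): max of VC(#4)=(2, 1, 0), VC(#7)=(4, 0, 0), then +1 on thread W1 → (4, 2, 0)
target: VC(#6) = (4, 0, 1)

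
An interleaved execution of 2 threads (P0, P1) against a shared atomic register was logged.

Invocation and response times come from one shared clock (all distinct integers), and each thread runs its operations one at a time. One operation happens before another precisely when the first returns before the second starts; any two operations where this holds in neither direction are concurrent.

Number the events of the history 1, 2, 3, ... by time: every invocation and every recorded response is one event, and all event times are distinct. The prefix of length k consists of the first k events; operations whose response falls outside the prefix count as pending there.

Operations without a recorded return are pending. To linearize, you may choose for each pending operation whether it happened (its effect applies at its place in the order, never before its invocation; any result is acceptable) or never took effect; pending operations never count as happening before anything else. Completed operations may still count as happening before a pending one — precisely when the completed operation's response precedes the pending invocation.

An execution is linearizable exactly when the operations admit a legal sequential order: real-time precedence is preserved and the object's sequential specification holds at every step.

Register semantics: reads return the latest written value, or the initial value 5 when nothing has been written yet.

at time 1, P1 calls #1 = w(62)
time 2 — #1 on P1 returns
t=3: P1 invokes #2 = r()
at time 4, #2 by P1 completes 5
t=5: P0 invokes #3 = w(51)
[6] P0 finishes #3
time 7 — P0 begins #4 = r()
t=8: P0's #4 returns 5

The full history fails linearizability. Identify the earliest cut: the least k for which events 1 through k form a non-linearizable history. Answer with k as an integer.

events 1..3 are linearizable; a witness order is #1:
1. #1 w(62), leaving value 62
event 4 — #2's response, time 4 — after it, nothing linearizes
one such order, #1, #2, breaks at step 2 where #2 r() → 5 is illegal

4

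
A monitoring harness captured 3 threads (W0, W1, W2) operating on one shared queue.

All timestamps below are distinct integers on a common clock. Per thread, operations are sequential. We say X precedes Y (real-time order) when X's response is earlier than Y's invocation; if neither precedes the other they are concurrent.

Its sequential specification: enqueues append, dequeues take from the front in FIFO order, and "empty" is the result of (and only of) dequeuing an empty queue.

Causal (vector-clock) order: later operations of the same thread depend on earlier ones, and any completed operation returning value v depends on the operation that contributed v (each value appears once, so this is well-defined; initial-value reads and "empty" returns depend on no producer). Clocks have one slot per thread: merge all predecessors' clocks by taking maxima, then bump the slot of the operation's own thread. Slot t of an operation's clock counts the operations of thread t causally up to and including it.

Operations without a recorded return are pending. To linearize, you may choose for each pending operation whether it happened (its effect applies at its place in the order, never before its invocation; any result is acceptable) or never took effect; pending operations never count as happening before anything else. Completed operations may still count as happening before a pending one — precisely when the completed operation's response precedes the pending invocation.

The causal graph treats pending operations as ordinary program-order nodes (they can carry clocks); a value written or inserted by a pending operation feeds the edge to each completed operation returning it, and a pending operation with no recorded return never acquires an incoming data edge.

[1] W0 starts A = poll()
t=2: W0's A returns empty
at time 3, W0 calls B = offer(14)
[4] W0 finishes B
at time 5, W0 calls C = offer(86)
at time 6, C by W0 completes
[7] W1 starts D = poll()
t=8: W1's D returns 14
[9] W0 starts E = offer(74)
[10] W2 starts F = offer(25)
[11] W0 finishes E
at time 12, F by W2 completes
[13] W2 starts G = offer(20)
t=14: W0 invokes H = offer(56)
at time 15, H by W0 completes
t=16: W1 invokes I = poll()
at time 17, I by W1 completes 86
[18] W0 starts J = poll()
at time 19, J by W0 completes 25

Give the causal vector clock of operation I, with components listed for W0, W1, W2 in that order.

F (invocation 10): nothing precedes it; W2's component alone gives (0, 0, 1)
A (invocation 1): nothing precedes it; W0's component alone gives (1, 0, 0)
G, invoked 13, takes VC(F)=(0, 0, 1) under max, adds 1 for W2 → (0, 0, 2)
B, invoked 3, takes VC(A)=(1, 0, 0) under max, adds 1 for W0 → (2, 0, 0)
D, invoked 7, takes VC(B)=(2, 0, 0) under max, adds 1 for W1 → (2, 1, 0)
C, invoked 5, takes VC(B)=(2, 0, 0) under max, adds 1 for W0 → (3, 0, 0)
E, invoked 9, takes VC(C)=(3, 0, 0) under max, adds 1 for W0 → (4, 0, 0)
I, invoked 16, takes VC(C)=(3, 0, 0), VC(D)=(2, 1, 0) under max, adds 1 for W1 → (3, 2, 0)
H, invoked 14, takes VC(E)=(4, 0, 0) under max, adds 1 for W0 → (5, 0, 0)
J, invoked 18, takes VC(F)=(0, 0, 1), VC(H)=(5, 0, 0) under max, adds 1 for W0 → (6, 0, 1)
target: VC(I) = (3, 2, 0)

(3, 2, 0)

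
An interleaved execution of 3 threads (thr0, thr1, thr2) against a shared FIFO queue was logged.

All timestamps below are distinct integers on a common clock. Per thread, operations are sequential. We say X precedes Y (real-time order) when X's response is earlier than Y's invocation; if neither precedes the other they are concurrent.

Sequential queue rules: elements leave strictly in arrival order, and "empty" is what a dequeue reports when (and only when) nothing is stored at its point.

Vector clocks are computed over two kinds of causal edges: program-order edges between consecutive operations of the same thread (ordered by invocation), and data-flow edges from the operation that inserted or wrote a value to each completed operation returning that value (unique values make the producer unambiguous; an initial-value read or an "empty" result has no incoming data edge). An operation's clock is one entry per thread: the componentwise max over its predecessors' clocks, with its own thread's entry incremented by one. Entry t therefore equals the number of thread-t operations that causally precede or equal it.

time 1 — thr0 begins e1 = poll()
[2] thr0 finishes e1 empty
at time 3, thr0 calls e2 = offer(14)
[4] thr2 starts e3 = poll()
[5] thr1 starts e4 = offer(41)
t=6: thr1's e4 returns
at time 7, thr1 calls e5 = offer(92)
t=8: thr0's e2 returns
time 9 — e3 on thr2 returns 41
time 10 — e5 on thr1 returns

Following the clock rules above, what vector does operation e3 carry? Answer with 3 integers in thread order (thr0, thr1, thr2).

(0, 1, 1)

e4, invoked 5, has no incoming edges; only thr1's bump applies → (0, 1, 0)
e1, invoked 1, has no incoming edges; only thr0's bump applies → (1, 0, 0)
merge at e3 (invoked 4): VC(e4)=(0, 1, 0), own-thread bump on thr2 → (0, 1, 1)
merge at e5 (invoked 7): VC(e4)=(0, 1, 0), own-thread bump on thr1 → (0, 2, 0)
merge at e2 (invoked 3): VC(e1)=(1, 0, 0), own-thread bump on thr0 → (2, 0, 0)
target: VC(e3) = (0, 1, 1)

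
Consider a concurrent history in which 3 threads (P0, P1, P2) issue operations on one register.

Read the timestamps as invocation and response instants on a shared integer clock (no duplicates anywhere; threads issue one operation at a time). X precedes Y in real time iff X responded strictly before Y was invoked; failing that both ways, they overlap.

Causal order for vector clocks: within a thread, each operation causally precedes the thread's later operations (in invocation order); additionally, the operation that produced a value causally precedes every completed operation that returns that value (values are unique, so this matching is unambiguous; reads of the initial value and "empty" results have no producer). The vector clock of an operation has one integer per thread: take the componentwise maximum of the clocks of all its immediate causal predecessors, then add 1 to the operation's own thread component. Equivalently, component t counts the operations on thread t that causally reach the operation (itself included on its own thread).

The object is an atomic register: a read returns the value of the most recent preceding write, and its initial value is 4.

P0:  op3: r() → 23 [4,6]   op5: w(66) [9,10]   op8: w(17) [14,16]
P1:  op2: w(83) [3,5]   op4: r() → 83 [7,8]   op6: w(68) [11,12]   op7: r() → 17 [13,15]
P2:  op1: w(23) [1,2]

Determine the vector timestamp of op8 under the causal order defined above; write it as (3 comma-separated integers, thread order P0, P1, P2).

(3, 0, 1)

invoked at 1, op1 has no predecessors; its own P2 bump gives (0, 0, 1)
invoked at 3, op2 has no predecessors; its own P1 bump gives (0, 1, 0)
merge at op4 (invoked 7): VC(op2)=(0, 1, 0), own-thread bump on P1 → (0, 2, 0)
merge at op3 (invoked 4): VC(op1)=(0, 0, 1), own-thread bump on P0 → (1, 0, 1)
merge at op6 (invoked 11): VC(op4)=(0, 2, 0), own-thread bump on P1 → (0, 3, 0)
merge at op5 (invoked 9): VC(op3)=(1, 0, 1), own-thread bump on P0 → (2, 0, 1)
merge at op8 (invoked 14): VC(op5)=(2, 0, 1), own-thread bump on P0 → (3, 0, 1)
merge at op7 (invoked 13): VC(op6)=(0, 3, 0), VC(op8)=(3, 0, 1), own-thread bump on P1 → (3, 4, 1)
target: VC(op8) = (3, 0, 1)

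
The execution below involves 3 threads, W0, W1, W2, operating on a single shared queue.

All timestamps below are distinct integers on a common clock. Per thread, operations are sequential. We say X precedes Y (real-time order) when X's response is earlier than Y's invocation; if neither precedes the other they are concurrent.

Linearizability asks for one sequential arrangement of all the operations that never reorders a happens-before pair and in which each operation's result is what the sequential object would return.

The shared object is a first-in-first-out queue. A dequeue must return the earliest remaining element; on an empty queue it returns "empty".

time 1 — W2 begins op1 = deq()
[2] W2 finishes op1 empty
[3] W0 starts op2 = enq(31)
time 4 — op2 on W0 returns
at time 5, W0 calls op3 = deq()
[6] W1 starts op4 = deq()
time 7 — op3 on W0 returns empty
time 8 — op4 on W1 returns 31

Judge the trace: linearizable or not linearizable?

a witness: op1, op2, op4, op3
1. op1 deq() → empty, leaving queue <>
2. op2 enq(31), leaving queue <31>
3. op4 deq() → 31, leaving queue <>
4. op3 deq() → empty, leaving queue <>

linearizable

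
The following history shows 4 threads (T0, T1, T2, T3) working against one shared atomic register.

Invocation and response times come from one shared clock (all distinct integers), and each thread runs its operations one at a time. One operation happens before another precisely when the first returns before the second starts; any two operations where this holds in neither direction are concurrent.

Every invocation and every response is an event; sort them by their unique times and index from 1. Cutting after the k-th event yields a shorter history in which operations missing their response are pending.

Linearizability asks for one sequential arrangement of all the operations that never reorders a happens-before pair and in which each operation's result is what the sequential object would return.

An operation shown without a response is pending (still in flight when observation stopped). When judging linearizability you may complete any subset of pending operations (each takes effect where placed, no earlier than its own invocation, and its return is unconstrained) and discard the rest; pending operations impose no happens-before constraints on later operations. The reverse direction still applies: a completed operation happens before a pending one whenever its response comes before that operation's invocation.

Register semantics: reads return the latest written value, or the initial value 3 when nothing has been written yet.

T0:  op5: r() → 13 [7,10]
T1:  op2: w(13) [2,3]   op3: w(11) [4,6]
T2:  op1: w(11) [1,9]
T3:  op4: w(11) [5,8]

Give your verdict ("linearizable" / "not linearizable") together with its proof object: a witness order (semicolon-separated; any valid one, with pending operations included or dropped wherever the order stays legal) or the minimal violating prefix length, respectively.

not linearizable — minimal violating prefix: 10 events

cut after 9 events: linearizable; cut after 10 events (op5 responds, time 10): not linearizable
no legal order exists: 15 real-time-consistent candidates over 5 completed atomic register operations, all rejected
for example op1, op2, op3, op4, op5 fails at step 5: op5 r() → 13 is not legal there
for example op1, op2, op3, op5, op4 fails at step 4: op5 r() → 13 is not legal there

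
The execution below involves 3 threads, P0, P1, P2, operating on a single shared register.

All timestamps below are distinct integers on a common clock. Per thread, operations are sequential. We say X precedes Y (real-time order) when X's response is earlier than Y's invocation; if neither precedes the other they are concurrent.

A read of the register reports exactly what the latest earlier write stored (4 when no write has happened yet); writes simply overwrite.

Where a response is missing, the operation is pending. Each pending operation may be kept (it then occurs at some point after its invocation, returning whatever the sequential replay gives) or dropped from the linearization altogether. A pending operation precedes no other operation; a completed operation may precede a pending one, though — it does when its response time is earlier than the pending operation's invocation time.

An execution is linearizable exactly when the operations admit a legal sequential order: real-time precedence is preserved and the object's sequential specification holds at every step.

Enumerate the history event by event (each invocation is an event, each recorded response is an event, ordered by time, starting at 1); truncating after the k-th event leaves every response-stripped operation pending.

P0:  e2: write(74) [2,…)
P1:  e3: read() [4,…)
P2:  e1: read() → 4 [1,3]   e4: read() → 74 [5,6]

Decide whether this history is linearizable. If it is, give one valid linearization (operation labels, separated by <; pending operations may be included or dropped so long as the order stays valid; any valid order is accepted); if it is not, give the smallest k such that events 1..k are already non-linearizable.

1. e1 read() → 4, leaving value 4
2. e2 write(74) (pending, included), leaving value 74
3. e3 read() (pending, included), leaving value 74
4. e4 read() → 74, leaving value 74

linearizable — witness: e1 < e2 < e3 < e4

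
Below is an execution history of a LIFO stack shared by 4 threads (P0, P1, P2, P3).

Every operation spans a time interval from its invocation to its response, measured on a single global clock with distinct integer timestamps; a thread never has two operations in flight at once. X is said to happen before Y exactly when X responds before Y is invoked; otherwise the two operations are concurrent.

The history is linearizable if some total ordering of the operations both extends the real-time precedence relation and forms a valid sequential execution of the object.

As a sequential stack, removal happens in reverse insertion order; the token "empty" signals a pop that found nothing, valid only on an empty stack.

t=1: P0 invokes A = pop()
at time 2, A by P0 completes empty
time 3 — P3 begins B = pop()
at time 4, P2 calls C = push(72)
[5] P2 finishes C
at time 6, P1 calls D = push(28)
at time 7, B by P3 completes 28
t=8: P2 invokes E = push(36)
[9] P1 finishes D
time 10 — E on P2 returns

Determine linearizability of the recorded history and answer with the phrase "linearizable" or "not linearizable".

linearizable

witness order: A, C, D, B, E
step 1: A pop() → empty — stack <>
step 2: C push(72) — stack <72>
step 3: D push(28) — stack <72,28>
step 4: B pop() → 28 — stack <72>
step 5: E push(36) — stack <72,36>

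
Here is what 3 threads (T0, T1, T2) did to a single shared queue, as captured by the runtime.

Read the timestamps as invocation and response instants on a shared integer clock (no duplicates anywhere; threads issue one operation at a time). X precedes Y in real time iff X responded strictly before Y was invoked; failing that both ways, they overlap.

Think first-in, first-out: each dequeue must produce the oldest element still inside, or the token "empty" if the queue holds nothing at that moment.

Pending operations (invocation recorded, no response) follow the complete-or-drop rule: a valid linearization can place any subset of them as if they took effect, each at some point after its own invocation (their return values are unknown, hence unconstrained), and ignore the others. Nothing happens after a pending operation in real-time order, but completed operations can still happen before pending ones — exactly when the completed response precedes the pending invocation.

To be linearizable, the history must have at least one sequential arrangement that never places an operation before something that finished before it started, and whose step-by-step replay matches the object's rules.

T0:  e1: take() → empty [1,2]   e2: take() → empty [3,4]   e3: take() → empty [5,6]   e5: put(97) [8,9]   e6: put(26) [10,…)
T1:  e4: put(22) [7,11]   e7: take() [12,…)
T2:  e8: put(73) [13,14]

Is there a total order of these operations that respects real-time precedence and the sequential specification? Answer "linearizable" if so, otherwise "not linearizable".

linearizable

a witness: e1, e2, e3, e4, e5, e6, e7, e8
1. e1 take() → empty, leaving queue <>
2. e2 take() → empty, leaving queue <>
3. e3 take() → empty, leaving queue <>
4. e4 put(22), leaving queue <22>
5. e5 put(97), leaving queue <22,97>
6. e6 put(26) (pending, included), leaving queue <22,97,26>
7. e7 take() (pending, included), leaving queue <97,26>
8. e8 put(73), leaving queue <97,26,73>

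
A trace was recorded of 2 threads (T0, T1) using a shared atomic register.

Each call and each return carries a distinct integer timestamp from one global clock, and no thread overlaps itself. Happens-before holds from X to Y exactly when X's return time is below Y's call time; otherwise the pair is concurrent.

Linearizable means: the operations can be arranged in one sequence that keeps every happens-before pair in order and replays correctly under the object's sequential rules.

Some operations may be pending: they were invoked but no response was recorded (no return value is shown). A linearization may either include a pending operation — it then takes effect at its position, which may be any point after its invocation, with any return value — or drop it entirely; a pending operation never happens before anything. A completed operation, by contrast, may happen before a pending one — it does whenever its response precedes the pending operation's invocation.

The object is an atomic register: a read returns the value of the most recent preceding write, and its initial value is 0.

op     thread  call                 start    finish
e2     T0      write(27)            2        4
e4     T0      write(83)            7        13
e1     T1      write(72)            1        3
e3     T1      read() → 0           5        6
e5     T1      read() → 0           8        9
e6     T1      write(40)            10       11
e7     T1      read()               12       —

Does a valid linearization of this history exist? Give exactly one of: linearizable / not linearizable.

not linearizable

cut after 5 events: linearizable; cut after 6 events (e3 responds, time 6): not linearizable
real-time-consistent orders of the 3 completed operations: 2 — all fail the atomic register replay
e.g. e1, e2, e3: illegal at step 3, since e3 read() → 0 cannot apply there
e.g. e2, e1, e3: illegal at step 3, since e3 read() → 0 cannot apply there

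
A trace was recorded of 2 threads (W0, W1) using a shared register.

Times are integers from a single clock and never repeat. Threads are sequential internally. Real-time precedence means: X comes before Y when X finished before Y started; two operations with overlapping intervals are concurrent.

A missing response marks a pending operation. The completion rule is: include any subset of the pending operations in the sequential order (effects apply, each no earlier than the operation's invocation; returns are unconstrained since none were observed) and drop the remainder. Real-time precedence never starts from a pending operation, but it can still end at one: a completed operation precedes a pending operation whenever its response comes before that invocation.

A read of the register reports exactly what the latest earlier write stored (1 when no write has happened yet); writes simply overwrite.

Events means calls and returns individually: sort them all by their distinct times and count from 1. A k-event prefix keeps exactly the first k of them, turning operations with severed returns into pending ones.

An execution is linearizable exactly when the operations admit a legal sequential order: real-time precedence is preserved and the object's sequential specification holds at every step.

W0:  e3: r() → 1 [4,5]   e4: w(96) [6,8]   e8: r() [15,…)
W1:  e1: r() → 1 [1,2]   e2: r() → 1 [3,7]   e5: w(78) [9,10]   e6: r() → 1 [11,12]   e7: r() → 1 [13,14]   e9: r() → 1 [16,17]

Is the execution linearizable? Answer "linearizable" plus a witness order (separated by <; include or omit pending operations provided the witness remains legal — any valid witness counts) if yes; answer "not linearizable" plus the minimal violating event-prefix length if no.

not linearizable — minimal violating prefix: 12 events

the violation lands at event 12, e6's response at time 12: events 1..11 linearize, events 1..12 do not
no legal order exists: 3 real-time-consistent candidates over 6 completed register operations, all rejected
sample order e1, e2, e3, e4, e5, e6 stalls at step 6 — e6 r() → 1 has no legal effect
sample order e1, e3, e2, e4, e5, e6 stalls at step 6 — e6 r() → 1 has no legal effect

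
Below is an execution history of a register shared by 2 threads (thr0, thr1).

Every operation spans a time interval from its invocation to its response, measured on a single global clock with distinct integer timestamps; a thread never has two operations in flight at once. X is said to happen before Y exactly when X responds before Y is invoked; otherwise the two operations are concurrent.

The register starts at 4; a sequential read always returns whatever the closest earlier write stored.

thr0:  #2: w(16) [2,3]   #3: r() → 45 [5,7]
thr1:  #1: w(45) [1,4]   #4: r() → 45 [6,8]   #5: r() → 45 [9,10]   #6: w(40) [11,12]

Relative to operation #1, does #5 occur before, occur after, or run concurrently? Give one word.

after

#5 spans [9,10], #1 spans [1,4]
resp(#1)=4 < inv(#5)=9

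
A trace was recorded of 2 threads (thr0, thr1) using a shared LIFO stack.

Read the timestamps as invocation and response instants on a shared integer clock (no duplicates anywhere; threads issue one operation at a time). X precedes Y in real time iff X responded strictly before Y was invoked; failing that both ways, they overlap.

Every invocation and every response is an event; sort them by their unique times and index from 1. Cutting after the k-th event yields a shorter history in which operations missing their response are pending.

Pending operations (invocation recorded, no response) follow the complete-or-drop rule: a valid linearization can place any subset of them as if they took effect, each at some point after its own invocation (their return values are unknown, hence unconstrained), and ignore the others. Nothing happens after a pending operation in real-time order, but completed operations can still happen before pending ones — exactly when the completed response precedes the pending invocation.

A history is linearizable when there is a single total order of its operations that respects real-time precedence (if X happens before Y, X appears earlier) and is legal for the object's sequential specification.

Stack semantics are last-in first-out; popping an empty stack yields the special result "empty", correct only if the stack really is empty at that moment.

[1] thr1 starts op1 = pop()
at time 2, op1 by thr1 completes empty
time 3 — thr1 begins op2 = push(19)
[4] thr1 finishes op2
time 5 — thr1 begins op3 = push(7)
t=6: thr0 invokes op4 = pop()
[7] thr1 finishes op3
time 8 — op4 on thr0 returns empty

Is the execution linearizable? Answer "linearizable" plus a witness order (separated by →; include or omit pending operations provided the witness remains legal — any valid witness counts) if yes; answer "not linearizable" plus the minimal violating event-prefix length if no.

cut after 7 events: linearizable; cut after 8 events (op4 responds, time 8): not linearizable
every one of the 2 real-time-consistent orders over 4 completed LIFO stack ops fails the sequential spec
take op1, op2, op3, op4: step 4 already fails, because op4 pop() → empty cannot occur there
take op1, op2, op4, op3: step 3 already fails, because op4 pop() → empty cannot occur there

not linearizable — minimal violating prefix: 8 events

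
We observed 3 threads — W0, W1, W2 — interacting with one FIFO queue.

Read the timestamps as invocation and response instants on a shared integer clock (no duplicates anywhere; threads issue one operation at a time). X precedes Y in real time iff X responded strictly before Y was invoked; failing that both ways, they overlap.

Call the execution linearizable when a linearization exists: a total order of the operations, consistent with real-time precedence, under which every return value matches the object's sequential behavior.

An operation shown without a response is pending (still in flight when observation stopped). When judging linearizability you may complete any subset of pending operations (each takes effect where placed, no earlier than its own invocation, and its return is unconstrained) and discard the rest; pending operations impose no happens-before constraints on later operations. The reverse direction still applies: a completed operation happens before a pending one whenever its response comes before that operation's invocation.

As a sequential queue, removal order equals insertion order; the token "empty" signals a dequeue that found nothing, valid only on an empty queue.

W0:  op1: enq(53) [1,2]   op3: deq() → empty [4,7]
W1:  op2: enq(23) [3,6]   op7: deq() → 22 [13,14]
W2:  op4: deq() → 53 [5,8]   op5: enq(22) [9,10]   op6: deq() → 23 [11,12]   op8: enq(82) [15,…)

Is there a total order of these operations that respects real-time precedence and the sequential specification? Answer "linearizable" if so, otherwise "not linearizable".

linearizable

witness order: op1, op4, op3, op2, op5, op6, op7
step 1: op1 enq(53) — queue <53>
step 2: op4 deq() → 53 — queue <>
step 3: op3 deq() → empty — queue <>
step 4: op2 enq(23) — queue <23>
step 5: op5 enq(22) — queue <23,22>
step 6: op6 deq() → 23 — queue <22>
step 7: op7 deq() → 22 — queue <>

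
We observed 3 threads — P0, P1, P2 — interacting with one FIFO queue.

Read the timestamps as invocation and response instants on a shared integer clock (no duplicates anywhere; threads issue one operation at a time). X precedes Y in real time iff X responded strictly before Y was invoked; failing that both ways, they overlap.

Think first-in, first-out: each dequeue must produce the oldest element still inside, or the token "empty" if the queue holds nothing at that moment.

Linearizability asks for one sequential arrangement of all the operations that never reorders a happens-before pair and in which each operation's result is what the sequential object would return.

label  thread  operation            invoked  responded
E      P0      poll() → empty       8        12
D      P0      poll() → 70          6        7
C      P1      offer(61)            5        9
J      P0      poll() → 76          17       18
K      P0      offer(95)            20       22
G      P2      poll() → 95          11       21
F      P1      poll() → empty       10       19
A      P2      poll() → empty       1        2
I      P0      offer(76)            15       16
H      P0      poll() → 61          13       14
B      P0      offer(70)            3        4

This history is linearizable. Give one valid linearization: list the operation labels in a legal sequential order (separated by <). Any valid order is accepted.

1. A poll() → empty, leaving queue <>
2. B offer(70), leaving queue <70>
3. D poll() → 70, leaving queue <>
4. E poll() → empty, leaving queue <>
5. C offer(61), leaving queue <61>
6. H poll() → 61, leaving queue <>
7. F poll() → empty, leaving queue <>
8. I offer(76), leaving queue <76>
9. J poll() → 76, leaving queue <>
10. K offer(95), leaving queue <95>
11. G poll() → 95, leaving queue <>

A < B < D < E < C < H < F < I < J < K < G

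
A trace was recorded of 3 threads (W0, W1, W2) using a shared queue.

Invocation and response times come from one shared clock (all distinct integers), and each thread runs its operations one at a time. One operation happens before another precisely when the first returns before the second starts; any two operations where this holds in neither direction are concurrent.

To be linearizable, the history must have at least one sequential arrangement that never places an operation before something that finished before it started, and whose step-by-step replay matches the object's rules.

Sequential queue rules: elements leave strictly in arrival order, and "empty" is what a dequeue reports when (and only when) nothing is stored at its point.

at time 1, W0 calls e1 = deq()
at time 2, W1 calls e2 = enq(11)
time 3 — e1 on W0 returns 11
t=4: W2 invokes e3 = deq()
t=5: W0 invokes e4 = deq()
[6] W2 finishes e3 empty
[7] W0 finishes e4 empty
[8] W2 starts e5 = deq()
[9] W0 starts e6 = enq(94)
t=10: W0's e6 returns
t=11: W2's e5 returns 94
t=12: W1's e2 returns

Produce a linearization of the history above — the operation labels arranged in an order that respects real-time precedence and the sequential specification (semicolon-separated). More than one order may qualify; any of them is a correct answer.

e2; e1; e3; e4; e6; e5

step 1: e2 enq(11) — queue <11>
step 2: e1 deq() → 11 — queue <>
step 3: e3 deq() → empty — queue <>
step 4: e4 deq() → empty — queue <>
step 5: e6 enq(94) — queue <94>
step 6: e5 deq() → 94 — queue <>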